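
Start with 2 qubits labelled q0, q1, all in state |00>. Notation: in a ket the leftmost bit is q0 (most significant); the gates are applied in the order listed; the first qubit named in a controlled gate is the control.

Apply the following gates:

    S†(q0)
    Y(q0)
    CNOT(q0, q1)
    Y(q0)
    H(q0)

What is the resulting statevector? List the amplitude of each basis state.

The final amplitudes are 0 on |00>, sqrt(2)/2 on |01>, 0 on |10>, sqrt(2)/2 on |11>.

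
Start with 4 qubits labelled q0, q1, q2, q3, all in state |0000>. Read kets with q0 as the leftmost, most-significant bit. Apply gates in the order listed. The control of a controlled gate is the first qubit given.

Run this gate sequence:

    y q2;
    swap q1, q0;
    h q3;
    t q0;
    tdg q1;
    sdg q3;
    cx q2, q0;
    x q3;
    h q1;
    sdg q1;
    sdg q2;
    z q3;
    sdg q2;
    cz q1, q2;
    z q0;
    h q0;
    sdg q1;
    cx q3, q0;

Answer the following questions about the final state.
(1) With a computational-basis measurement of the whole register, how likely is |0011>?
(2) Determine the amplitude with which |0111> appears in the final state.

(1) A full measurement returns |0011> with probability 1/8.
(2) The final state's coefficient on |0111> equals sqrt(2)*I/4.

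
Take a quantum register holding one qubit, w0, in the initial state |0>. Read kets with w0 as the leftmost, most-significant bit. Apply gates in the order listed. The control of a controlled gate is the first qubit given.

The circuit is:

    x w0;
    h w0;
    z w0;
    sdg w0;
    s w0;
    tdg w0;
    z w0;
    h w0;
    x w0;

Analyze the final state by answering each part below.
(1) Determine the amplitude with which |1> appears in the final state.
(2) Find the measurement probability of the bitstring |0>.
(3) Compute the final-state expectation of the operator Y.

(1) The final state's coefficient on |1> equals 1/2 + exp(3*I*pi/4)/2.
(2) A full measurement returns |0> with probability sqrt(2)/4 + 1/2.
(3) The observable Y averages to sqrt(2)/2.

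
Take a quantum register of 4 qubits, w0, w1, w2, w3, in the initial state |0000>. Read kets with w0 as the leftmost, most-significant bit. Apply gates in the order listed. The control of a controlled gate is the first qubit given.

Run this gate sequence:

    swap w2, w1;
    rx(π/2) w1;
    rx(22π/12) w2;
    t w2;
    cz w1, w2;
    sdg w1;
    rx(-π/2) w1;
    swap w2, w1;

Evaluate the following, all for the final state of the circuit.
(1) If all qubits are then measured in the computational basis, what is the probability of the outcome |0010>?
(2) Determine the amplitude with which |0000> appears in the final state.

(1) A full measurement returns |0010> with probability sqrt(3)/8 + 1/4.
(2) The final state's coefficient on |0000> equals -(1 - I)*(sqrt(2) + sqrt(6))/8.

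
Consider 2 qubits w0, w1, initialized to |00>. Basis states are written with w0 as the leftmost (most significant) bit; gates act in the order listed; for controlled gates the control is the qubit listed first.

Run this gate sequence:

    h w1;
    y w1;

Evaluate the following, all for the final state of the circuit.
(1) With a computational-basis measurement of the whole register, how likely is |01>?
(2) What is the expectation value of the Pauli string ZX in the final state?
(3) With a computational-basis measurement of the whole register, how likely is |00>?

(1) A full measurement returns |01> with probability 1/2.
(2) The observable ZX averages to -1.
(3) The probability of measuring |00> is 1/2.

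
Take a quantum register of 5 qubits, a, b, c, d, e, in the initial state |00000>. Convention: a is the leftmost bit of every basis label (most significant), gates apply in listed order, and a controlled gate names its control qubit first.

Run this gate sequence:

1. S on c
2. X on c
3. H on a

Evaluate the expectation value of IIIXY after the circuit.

The observable IIIXY averages to 0.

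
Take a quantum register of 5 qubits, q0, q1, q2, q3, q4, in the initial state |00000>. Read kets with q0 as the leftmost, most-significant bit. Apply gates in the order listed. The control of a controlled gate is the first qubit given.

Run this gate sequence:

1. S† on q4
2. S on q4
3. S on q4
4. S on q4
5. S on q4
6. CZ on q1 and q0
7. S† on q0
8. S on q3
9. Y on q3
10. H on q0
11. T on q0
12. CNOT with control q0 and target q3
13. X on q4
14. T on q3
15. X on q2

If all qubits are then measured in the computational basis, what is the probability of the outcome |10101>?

Outcome |10101> occurs with probability 1/2. Key observation: the block from step 2 through step 5 cancels to the identity and can be dropped.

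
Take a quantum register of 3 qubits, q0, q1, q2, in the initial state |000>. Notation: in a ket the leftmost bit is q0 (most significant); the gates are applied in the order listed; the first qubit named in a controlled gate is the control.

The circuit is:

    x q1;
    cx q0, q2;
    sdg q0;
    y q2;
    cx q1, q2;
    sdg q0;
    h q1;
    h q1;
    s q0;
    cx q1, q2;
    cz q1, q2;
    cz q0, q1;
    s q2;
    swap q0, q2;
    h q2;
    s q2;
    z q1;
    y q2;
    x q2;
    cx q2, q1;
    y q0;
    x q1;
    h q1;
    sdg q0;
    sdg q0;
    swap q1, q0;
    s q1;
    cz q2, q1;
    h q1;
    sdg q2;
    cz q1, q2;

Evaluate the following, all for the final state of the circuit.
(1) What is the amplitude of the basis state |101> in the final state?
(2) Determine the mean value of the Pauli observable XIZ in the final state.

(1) The amplitude on |101> is -sqrt(2)/4. Key observation: the block from step 5 through step 10 cancels to the identity and can be dropped.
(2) The observable XIZ averages to 1.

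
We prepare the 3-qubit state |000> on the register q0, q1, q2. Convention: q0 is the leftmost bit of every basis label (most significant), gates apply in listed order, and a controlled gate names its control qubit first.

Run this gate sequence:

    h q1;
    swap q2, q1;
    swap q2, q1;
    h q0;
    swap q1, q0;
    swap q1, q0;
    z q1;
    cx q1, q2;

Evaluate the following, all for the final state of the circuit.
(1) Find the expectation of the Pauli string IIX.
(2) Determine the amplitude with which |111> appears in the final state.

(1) The observable IIX averages to 0. Key observation: steps 2-3 multiply out to the identity, so the circuit reduces to the remaining gates.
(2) |111> carries amplitude -1/2 in the final state.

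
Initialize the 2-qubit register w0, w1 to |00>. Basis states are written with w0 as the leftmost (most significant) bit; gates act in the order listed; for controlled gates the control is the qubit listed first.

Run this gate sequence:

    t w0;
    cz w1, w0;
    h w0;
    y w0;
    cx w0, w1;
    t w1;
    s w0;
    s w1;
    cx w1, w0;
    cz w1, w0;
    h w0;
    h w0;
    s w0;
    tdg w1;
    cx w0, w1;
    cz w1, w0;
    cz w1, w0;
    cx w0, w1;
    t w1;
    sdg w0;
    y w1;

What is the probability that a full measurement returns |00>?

A full measurement returns |00> with probability 1/2. Key observation: the block from step 13 through step 20 cancels to the identity and can be dropped.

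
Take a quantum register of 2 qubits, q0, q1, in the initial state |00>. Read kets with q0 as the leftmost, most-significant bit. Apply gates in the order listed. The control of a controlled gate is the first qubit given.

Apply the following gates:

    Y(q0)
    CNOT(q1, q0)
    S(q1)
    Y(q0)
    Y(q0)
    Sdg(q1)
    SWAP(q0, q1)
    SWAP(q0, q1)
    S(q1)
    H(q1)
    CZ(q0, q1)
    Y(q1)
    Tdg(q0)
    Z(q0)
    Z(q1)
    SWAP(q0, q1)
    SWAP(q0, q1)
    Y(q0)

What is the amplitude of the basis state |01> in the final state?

The final state's coefficient on |01> equals sqrt(2)*exp(I*pi/4)/2.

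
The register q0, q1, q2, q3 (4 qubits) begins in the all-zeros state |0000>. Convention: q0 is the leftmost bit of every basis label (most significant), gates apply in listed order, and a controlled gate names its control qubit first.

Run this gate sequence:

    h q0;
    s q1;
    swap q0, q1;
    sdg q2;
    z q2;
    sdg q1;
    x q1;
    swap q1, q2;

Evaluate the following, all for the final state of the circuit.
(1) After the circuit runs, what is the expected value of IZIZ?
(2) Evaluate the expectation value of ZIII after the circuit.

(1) In the final state, IZIZ has expectation 1.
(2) The observable ZIII averages to 1.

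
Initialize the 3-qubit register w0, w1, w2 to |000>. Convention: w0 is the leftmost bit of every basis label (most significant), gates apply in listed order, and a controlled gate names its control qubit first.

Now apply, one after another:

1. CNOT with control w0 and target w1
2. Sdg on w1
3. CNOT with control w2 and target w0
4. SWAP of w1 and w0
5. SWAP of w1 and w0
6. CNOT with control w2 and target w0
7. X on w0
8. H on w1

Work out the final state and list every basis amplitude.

After the circuit, the state carries amplitude sqrt(2)/2 on |100>, sqrt(2)/2 on |110>, and 0 on every other basis state. Key observation: gates 3-6 undo each other exactly, leaving only the rest of the circuit to track.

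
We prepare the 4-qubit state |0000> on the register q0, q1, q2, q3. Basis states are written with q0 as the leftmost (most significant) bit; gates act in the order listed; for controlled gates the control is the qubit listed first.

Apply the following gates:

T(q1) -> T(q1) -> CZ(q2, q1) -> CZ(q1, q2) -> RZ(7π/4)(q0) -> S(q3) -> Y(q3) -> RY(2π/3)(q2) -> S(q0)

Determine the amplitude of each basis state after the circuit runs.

The resulting statevector has amplitude -exp(5*I*pi/8)/2 on |0001>, -sqrt(3)*exp(5*I*pi/8)/2 on |0011>, and 0 on every other basis state.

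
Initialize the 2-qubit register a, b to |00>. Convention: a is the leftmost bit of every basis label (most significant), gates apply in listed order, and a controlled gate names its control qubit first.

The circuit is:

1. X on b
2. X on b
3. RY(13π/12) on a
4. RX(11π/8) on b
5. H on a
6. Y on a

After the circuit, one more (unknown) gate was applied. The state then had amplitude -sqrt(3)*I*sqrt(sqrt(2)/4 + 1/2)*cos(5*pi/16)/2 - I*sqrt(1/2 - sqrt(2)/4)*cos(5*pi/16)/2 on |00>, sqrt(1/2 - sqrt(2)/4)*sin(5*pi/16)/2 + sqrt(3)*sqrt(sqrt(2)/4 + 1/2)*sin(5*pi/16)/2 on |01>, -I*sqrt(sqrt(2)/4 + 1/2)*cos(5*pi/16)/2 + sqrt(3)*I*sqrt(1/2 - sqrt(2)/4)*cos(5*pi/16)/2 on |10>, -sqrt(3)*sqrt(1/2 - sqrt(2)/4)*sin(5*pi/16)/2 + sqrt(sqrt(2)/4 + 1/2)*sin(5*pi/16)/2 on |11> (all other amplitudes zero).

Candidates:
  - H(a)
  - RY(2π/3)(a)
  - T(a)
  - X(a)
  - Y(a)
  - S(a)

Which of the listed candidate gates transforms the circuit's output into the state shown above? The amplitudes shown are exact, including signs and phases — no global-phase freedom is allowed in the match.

The unique candidate consistent with the amplitudes is H(a). Key observation: the block from step 1 through step 2 cancels to the identity and can be dropped.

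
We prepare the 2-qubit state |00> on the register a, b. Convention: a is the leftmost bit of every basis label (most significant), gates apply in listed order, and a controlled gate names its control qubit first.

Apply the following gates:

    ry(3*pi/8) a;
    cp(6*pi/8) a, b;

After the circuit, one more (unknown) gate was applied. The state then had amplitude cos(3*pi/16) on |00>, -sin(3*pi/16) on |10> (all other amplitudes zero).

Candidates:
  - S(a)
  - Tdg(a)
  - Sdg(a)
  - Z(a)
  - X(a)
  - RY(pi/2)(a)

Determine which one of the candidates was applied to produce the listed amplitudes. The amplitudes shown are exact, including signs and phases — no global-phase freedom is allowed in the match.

The unique candidate consistent with the amplitudes is Z(a).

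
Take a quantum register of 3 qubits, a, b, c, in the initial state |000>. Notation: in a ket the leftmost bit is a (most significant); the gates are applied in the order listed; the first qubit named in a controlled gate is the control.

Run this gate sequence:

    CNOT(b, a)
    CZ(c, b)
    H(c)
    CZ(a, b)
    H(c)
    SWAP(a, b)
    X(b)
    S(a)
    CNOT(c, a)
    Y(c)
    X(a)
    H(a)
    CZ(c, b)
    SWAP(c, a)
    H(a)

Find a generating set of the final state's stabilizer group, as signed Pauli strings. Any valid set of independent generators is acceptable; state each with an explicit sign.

The stabilizer group can be generated by -XII, -IIX, -IZI, among other valid generating sets.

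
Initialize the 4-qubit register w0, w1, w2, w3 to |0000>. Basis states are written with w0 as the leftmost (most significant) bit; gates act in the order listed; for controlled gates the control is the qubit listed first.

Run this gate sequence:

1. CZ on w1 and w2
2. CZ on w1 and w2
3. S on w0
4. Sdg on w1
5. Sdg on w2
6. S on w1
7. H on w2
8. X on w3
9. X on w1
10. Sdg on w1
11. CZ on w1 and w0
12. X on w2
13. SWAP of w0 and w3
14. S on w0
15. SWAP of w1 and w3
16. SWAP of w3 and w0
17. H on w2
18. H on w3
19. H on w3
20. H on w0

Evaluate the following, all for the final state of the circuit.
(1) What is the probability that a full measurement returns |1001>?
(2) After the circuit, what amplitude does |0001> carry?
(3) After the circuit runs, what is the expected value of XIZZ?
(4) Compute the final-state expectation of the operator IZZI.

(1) Outcome |1001> occurs with probability 1/2.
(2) The final state's coefficient on |0001> equals sqrt(2)/2.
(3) In the final state, XIZZ has expectation 1.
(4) The expectation value of IZZI is 1.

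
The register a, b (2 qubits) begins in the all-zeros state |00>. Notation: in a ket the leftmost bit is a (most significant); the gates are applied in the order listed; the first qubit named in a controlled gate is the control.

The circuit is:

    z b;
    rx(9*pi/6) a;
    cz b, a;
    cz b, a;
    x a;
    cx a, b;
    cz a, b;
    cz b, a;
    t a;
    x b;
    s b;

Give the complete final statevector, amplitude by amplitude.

The resulting statevector has amplitude 0 on |00>, sqrt(2)/2 on |01>, -sqrt(2)*exp(I*pi/4)/2 on |10>, 0 on |11>.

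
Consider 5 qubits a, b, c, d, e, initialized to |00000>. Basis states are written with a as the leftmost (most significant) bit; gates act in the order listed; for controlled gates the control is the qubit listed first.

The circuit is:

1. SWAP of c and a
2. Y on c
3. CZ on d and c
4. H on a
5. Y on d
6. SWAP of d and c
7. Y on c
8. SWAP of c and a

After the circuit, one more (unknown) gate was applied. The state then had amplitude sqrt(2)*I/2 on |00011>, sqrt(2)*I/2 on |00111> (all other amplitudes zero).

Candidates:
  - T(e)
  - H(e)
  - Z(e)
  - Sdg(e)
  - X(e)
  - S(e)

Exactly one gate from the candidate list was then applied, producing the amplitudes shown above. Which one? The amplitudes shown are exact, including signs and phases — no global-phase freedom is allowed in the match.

The unique candidate consistent with the amplitudes is X(e).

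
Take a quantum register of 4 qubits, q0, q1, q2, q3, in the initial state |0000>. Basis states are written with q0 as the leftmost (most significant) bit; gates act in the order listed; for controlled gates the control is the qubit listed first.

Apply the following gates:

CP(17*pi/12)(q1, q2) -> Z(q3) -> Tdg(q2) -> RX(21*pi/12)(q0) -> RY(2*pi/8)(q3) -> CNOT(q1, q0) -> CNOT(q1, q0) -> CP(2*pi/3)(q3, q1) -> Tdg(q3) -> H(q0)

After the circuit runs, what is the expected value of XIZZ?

In the final state, XIZZ has expectation 1/2. Key observation: steps 6-7 multiply out to the identity, so the circuit reduces to the remaining gates.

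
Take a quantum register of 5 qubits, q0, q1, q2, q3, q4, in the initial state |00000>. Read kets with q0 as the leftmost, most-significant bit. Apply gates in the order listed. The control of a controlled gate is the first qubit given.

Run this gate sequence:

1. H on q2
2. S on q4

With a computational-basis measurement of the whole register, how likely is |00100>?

A full measurement returns |00100> with probability 1/2.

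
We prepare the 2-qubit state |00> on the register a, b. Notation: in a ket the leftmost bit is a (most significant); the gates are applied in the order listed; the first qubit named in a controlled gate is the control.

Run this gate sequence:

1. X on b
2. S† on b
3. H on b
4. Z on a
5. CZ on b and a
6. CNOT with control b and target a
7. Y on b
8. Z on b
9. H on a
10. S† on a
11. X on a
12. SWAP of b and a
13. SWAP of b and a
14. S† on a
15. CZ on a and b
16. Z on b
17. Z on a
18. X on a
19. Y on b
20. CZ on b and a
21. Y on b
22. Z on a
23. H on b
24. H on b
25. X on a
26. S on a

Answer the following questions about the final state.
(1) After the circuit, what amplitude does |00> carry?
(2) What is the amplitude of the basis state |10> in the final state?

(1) The final state's coefficient on |00> equals I/2. Key observation: gates 12-13 undo each other exactly, leaving only the rest of the circuit to track.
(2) |10> carries amplitude -1/2 in the final state.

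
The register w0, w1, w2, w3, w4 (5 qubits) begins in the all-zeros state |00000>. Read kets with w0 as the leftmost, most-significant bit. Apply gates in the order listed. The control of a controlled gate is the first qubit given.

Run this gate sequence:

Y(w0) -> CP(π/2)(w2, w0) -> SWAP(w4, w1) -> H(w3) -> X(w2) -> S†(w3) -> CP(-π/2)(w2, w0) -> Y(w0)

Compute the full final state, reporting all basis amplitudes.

After the circuit, the state carries amplitude -sqrt(2)*I/2 on |00100>, -sqrt(2)/2 on |00110>, and 0 on every other basis state.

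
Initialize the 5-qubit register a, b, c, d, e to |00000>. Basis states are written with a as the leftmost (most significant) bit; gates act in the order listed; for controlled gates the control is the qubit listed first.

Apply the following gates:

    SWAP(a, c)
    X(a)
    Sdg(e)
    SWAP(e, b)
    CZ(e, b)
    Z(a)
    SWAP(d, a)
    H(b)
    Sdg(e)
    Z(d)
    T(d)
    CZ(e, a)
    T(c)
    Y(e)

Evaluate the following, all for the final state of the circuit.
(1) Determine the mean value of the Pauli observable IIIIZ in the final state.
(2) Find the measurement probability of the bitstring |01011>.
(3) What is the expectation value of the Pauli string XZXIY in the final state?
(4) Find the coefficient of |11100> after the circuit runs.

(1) The expectation value of IIIIZ is -1.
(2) A full measurement returns |01011> with probability 1/2.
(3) In the final state, XZXIY has expectation 0.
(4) The amplitude on |11100> is 0.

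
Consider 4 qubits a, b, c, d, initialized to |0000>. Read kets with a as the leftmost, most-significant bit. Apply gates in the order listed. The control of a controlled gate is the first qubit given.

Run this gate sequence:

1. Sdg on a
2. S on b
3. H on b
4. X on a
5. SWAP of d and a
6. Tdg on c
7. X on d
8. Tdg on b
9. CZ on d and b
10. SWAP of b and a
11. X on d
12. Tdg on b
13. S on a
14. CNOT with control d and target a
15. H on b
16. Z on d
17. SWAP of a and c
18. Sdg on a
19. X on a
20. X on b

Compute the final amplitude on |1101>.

The final state's coefficient on |1101> equals -exp(I*pi/4)/2.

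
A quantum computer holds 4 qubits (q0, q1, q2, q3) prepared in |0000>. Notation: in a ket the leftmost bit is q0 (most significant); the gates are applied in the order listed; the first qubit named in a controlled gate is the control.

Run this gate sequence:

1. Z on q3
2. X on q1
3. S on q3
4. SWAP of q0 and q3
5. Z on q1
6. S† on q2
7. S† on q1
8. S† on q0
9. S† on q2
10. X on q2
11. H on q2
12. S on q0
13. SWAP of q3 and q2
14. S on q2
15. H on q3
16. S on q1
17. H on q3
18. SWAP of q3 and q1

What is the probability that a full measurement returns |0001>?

Outcome |0001> occurs with probability 1/2.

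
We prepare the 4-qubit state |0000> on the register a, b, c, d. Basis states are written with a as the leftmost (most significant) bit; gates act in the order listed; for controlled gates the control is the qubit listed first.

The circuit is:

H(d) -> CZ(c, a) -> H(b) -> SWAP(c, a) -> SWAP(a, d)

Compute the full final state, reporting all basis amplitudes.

The resulting statevector has amplitude 1/2 on |0000>, 1/2 on |0100>, 1/2 on |1000>, 1/2 on |1100>, and 0 on every other basis state.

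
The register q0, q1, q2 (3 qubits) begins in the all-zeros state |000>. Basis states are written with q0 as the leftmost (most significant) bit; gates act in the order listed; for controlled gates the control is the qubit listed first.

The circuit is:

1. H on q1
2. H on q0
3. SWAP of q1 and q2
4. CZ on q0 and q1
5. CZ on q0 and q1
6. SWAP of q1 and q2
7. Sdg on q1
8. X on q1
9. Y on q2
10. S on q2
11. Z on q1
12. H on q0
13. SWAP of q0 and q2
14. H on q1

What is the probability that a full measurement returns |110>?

Outcome |110> occurs with probability 1/2. Key observation: the block from step 4 through step 5 cancels to the identity and can be dropped.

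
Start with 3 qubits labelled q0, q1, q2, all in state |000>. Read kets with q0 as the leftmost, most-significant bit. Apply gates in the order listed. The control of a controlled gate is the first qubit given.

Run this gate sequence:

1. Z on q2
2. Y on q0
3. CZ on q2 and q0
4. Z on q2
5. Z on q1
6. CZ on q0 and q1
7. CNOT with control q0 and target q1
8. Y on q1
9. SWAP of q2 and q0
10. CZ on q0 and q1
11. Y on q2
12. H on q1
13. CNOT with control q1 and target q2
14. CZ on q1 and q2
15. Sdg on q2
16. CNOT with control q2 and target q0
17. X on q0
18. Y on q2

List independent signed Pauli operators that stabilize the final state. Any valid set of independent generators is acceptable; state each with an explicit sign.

The stabilizer group can be generated by +XXY, +ZIZ, -IZZ, among other valid generating sets.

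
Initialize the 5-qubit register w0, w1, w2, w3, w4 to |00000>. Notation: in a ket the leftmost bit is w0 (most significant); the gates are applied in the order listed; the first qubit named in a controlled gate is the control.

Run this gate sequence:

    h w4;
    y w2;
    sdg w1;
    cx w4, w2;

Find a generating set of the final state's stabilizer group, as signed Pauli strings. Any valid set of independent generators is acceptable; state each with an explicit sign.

One valid set of independent stabilizer generators is +IIXIX, +ZIIII, +IZIII, -IIZIZ, +IIIZI (any independent generating set of the same group is equally correct).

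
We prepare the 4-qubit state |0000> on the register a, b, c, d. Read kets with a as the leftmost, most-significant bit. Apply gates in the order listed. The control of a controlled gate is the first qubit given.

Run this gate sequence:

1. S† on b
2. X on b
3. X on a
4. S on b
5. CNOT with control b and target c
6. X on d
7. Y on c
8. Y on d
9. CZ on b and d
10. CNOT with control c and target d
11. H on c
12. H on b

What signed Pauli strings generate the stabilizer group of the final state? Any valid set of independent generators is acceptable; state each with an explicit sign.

The final state is stabilized by the group generated by -IXII, +IIXI, -ZIII, +IIIZ; other independent generating sets are equally valid.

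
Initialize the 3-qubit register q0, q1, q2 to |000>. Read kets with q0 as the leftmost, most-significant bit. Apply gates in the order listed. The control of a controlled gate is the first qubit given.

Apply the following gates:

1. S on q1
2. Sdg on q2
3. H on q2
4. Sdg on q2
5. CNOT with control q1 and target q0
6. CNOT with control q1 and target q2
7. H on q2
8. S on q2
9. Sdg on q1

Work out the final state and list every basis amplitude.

The resulting statevector has amplitude 1/2 - I/2 on |000>, -1/2 + I/2 on |001>, and 0 on every other basis state.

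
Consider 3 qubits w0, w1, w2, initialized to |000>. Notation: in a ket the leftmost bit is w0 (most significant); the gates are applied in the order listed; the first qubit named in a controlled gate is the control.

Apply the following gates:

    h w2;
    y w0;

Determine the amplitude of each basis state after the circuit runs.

After the circuit, the state carries amplitude sqrt(2)*I/2 on |100>, sqrt(2)*I/2 on |101>, and 0 on every other basis state.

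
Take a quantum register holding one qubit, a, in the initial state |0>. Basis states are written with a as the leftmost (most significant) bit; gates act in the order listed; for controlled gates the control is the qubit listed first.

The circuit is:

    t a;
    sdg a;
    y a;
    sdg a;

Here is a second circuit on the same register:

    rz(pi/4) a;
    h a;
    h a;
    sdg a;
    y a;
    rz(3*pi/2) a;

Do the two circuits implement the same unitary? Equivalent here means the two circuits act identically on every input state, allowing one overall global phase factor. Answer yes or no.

Yes — the two circuits implement the same unitary up to a global phase.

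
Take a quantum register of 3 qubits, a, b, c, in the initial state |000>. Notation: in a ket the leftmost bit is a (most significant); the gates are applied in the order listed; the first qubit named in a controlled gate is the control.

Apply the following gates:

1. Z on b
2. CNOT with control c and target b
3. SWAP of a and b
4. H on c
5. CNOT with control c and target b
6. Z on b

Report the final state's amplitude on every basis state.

After the circuit, the state carries amplitude sqrt(2)/2 on |000>, -sqrt(2)/2 on |011>, and 0 on every other basis state.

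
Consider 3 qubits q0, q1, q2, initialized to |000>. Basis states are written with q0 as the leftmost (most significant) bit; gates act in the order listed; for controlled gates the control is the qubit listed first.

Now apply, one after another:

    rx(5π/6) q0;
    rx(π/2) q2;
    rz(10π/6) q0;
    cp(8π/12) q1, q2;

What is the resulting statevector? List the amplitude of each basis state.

The final amplitudes are (1 - sqrt(3))*exp(I*pi/6)/4 on |000>, (-1 + sqrt(3))*exp(2*I*pi/3)/4 on |001>, 0 on |010>, 0 on |011>, (1 + sqrt(3))*exp(I*pi/3)/4 on |100>, (-sqrt(3) - 1)*exp(5*I*pi/6)/4 on |101>, 0 on |110>, 0 on |111>.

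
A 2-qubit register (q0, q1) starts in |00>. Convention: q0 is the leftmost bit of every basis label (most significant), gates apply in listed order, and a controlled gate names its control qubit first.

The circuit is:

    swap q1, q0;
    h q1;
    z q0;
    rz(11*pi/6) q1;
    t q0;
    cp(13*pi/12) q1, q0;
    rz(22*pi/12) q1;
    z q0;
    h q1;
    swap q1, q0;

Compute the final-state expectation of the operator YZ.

The expectation value of YZ is sqrt(3)/2.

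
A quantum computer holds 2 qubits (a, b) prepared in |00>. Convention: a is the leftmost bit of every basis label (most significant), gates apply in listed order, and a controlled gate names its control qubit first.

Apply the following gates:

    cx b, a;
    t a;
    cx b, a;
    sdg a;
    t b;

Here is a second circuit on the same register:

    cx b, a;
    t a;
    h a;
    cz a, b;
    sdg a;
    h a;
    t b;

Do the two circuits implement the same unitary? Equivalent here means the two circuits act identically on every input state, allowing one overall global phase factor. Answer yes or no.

No: there is an input state on which the two circuits produce genuinely different outputs (not merely differing by a phase).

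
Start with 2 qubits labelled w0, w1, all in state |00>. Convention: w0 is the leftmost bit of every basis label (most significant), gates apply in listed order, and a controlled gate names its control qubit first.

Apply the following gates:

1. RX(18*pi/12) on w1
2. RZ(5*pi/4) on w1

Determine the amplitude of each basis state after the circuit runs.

After the circuit, the state carries amplitude sqrt(2)*exp(3*I*pi/8)/2 on |00>, sqrt(2)*exp(I*pi/8)/2 on |01>, 0 on |10>, 0 on |11>.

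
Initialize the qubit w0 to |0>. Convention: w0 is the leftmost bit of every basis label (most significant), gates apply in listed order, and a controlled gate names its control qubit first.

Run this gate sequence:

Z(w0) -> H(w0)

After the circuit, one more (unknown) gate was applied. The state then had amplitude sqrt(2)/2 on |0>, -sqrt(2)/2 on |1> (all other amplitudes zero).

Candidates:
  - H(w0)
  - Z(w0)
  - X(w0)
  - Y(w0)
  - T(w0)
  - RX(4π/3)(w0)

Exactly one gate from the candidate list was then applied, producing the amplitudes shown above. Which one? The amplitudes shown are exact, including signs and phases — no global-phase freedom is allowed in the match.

The unique candidate consistent with the amplitudes is Z(w0).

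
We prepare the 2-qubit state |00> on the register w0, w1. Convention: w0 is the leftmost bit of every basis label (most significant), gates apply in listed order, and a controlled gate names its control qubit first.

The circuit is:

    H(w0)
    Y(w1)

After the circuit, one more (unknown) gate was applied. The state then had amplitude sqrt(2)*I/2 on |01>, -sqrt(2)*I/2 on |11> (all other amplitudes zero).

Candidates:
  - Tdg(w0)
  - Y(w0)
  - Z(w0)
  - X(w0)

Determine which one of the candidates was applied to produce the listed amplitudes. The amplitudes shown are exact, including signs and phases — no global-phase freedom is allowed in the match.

The applied gate was Z(w0).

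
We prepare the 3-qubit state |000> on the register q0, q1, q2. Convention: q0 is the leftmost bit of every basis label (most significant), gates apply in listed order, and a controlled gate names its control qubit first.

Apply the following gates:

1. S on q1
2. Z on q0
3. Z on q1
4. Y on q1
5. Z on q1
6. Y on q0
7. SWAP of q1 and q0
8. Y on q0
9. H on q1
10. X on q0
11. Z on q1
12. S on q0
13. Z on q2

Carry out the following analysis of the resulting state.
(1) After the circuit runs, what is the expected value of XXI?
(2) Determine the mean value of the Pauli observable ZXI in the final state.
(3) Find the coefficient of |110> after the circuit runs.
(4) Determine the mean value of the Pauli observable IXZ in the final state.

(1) The observable XXI averages to 0.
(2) In the final state, ZXI has expectation -1.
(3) The amplitude on |110> is sqrt(2)/2.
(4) In the final state, IXZ has expectation 1.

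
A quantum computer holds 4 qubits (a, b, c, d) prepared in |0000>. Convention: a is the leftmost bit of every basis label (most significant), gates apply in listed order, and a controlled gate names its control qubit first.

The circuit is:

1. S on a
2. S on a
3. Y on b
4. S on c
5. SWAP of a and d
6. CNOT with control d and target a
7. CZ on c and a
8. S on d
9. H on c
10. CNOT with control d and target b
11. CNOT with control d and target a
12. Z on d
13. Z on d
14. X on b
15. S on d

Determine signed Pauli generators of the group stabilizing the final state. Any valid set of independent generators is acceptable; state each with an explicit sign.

The stabilizer group can be generated by +IIXI, +ZIII, +IZII, +IIIZ, among other valid generating sets.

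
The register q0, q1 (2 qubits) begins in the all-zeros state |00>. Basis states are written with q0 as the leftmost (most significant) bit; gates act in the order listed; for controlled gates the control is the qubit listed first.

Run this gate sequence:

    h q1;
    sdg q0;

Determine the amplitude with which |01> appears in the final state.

The final state's coefficient on |01> equals sqrt(2)/2.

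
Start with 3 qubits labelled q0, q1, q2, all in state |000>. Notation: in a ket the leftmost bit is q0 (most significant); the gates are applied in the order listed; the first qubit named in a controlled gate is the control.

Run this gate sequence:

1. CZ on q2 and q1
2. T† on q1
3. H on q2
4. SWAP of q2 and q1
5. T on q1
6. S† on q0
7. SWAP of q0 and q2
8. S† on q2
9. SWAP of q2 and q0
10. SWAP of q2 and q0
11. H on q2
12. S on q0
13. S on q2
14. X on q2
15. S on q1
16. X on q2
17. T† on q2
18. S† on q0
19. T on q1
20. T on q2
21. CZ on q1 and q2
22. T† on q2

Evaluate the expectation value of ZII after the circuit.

In the final state, ZII has expectation 1. Key observation: gates 9-10 undo each other exactly, leaving only the rest of the circuit to track.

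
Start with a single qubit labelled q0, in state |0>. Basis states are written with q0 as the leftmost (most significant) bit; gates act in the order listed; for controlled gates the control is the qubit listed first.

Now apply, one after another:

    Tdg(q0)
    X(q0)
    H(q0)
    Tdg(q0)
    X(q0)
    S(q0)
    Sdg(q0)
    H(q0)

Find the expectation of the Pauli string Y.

The expectation value of Y is sqrt(2)/2.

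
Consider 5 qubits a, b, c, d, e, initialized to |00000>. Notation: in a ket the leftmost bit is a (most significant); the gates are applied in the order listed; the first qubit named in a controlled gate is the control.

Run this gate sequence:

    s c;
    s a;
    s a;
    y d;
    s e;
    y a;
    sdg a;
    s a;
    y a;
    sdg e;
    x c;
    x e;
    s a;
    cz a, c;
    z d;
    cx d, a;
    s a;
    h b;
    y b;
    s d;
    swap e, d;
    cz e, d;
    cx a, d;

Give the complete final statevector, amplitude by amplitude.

After the circuit, the state carries amplitude -sqrt(2)/2 on |10101>, sqrt(2)/2 on |11101>, and 0 on every other basis state. Key observation: steps 5-10 multiply out to the identity, so the circuit reduces to the remaining gates.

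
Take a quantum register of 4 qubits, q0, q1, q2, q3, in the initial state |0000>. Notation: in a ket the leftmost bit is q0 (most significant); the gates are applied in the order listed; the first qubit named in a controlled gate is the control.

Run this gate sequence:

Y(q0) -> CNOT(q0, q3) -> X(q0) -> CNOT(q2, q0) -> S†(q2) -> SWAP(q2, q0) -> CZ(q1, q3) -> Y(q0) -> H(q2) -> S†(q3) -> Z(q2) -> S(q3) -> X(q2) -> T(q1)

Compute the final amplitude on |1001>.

|1001> carries amplitude sqrt(2)/2 in the final state.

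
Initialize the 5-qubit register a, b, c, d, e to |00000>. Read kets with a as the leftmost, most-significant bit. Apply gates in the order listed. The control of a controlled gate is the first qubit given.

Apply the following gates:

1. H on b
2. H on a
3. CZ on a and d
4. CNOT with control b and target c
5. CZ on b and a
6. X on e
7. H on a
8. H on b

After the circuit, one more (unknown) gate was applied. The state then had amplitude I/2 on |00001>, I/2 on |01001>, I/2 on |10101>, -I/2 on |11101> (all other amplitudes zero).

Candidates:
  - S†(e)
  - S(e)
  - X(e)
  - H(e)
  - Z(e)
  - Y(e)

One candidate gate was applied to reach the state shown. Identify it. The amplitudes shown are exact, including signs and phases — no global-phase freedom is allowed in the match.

The applied gate was S(e).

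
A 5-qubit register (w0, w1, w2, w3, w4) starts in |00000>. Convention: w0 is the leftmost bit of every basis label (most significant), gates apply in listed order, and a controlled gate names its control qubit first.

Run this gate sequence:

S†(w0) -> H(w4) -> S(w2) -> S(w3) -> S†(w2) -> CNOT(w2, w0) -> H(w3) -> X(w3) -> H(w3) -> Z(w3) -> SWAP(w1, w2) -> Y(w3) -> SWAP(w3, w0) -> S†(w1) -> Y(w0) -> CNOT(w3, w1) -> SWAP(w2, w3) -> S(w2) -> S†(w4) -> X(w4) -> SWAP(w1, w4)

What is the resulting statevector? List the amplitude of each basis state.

After the circuit, the state carries amplitude -sqrt(2)*I/2 on |00000>, sqrt(2)/2 on |01000>, and 0 on every other basis state. Key observation: the block from step 7 through step 10 cancels to the identity and can be dropped.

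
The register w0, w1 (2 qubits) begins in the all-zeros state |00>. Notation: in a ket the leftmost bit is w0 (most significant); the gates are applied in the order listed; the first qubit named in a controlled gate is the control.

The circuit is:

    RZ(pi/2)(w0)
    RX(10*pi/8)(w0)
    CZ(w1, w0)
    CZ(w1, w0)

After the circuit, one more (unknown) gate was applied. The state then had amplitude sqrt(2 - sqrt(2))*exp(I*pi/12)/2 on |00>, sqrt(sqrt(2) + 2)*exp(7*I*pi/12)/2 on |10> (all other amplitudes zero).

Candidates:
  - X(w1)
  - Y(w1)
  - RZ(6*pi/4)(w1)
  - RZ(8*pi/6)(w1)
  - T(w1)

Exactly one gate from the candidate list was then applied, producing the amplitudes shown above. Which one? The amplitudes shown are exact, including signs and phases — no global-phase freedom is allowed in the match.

The applied gate was RZ(8*pi/6)(w1). Key observation: gates 3-4 undo each other exactly, leaving only the rest of the circuit to track.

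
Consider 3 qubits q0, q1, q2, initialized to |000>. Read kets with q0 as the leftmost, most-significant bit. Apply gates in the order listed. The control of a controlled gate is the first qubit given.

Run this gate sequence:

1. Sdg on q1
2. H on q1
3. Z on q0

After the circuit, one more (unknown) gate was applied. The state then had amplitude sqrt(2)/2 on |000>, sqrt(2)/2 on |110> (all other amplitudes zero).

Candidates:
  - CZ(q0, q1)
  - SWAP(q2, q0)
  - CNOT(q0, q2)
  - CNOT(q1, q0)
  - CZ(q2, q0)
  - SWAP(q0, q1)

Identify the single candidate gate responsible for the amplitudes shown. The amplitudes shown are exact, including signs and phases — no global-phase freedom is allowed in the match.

The unique candidate consistent with the amplitudes is CNOT(q1, q0).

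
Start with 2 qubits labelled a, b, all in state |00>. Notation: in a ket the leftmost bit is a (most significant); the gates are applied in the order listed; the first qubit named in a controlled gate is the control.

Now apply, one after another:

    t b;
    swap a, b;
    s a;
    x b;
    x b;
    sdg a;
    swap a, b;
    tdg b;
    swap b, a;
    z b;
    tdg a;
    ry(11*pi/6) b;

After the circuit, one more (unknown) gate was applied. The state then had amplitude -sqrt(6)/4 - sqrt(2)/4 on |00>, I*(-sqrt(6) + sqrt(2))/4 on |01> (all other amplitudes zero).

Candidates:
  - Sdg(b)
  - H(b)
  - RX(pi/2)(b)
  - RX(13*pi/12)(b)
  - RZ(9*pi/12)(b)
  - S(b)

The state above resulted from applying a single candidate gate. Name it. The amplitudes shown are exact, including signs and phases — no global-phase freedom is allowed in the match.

The applied gate was Sdg(b).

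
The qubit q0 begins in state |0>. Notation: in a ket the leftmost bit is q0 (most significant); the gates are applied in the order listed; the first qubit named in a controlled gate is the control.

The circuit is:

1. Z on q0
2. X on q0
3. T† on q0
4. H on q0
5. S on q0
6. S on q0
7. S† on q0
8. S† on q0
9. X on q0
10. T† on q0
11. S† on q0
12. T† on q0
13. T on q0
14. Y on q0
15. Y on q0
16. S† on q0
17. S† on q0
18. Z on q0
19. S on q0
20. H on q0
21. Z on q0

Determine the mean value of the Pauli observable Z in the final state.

The observable Z averages to -sqrt(2)/2.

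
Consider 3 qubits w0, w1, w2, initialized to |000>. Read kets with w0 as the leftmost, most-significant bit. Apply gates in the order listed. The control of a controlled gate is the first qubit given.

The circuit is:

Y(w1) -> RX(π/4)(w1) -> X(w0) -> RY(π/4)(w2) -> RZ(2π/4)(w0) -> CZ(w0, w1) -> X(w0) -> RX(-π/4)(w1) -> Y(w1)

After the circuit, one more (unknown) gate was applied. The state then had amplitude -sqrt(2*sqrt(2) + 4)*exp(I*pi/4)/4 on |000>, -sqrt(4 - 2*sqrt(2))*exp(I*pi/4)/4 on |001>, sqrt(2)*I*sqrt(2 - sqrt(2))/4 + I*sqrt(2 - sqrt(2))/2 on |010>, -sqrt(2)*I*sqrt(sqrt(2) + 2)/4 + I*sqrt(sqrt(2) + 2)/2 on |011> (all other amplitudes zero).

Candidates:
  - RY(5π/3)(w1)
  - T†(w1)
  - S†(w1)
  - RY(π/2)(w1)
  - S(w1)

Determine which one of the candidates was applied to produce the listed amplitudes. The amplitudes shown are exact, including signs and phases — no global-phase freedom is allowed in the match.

The unique candidate consistent with the amplitudes is T†(w1).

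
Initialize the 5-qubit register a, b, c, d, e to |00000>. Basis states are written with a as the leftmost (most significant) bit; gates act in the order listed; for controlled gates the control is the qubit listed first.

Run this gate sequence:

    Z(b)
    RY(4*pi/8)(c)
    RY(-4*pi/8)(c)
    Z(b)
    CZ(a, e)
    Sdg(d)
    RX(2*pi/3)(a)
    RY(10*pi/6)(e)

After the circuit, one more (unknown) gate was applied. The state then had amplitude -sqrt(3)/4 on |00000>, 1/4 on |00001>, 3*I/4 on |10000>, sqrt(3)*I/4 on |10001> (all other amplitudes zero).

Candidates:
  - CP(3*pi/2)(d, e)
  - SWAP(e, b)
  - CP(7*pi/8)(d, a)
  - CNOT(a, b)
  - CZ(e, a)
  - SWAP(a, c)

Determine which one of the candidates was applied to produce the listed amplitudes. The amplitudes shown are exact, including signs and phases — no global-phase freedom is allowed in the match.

The unique candidate consistent with the amplitudes is CZ(e, a). Key observation: the block from step 1 through step 4 cancels to the identity and can be dropped.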